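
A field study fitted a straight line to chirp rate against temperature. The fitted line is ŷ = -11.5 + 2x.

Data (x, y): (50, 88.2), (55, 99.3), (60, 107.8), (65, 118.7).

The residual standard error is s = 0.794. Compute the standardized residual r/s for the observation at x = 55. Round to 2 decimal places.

ŷ = -11.5 + 2·55 = 98.5
r = 99.3 − 98.5 = 0.8
r/s = 0.8 / 0.794 = 1.01

1.01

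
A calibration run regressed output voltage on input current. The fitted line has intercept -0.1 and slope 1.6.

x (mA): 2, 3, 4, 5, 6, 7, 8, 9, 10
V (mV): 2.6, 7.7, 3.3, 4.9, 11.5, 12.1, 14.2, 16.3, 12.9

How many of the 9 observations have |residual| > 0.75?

8

x=2: ŷ = -0.1 + 1.6·2 = 3.1; r = 2.6 − 3.1 = -0.5
x=3: ŷ = -0.1 + 1.6·3 = 4.7; r = 7.7 − 4.7 = 3
x=4: ŷ = -0.1 + 1.6·4 = 6.3; r = 3.3 − 6.3 = -3
x=5: ŷ = -0.1 + 1.6·5 = 7.9; r = 4.9 − 7.9 = -3
x=6: ŷ = -0.1 + 1.6·6 = 9.5; r = 11.5 − 9.5 = 2
x=7: ŷ = -0.1 + 1.6·7 = 11.1; r = 12.1 − 11.1 = 1
x=8: ŷ = -0.1 + 1.6·8 = 12.7; r = 14.2 − 12.7 = 1.5
x=9: ŷ = -0.1 + 1.6·9 = 14.3; r = 16.3 − 14.3 = 2
x=10: ŷ = -0.1 + 1.6·10 = 15.9; r = 12.9 − 15.9 = -3
|r| > 0.75: x=3 (|r|=3), x=4 (|r|=3), x=5 (|r|=3), x=6 (|r|=2), x=7 (|r|=1), x=8 (|r|=1.5), x=9 (|r|=2), x=10 (|r|=3) → 8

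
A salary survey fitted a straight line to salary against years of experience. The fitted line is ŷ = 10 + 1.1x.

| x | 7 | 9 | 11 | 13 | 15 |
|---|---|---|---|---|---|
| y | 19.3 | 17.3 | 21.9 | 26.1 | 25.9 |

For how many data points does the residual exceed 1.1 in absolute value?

x=7: ŷ = 10 + 1.1·7 = 17.7; e = 19.3 − 17.7 = 1.6
x=9: ŷ = 10 + 1.1·9 = 19.9; e = 17.3 − 19.9 = -2.6
x=11: ŷ = 10 + 1.1·11 = 22.1; e = 21.9 − 22.1 = -0.2
x=13: ŷ = 10 + 1.1·13 = 24.3; e = 26.1 − 24.3 = 1.8
x=15: ŷ = 10 + 1.1·15 = 26.5; e = 25.9 − 26.5 = -0.6
|e| > 1.1: x=7 (|e|=1.6), x=9 (|e|=2.6), x=13 (|e|=1.8) → 3

3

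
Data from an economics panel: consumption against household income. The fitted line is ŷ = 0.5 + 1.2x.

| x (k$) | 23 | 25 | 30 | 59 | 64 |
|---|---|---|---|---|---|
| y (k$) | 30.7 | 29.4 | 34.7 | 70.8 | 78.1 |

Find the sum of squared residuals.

SSE = 12.1

x=23: ŷ = 0.5 + 1.2·23 = 28.1; e = 30.7 − 28.1 = 2.6
x=25: ŷ = 0.5 + 1.2·25 = 30.5; e = 29.4 − 30.5 = -1.1
x=30: ŷ = 0.5 + 1.2·30 = 36.5; e = 34.7 − 36.5 = -1.8
x=59: ŷ = 0.5 + 1.2·59 = 71.3; e = 70.8 − 71.3 = -0.5
x=64: ŷ = 0.5 + 1.2·64 = 77.3; e = 78.1 − 77.3 = 0.8
SSE = 6.76 + 1.21 + 3.24 + 0.25 + 0.64 = 12.1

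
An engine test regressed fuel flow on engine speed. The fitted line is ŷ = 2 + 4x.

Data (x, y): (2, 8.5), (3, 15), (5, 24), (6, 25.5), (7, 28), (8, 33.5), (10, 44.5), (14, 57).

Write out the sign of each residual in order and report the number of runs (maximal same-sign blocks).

x=2: ŷ = 2 + 4·2 = 10; e = 8.5 − 10 = -1.5
x=3: ŷ = 2 + 4·3 = 14; e = 15 − 14 = 1
x=5: ŷ = 2 + 4·5 = 22; e = 24 − 22 = 2
x=6: ŷ = 2 + 4·6 = 26; e = 25.5 − 26 = -0.5
x=7: ŷ = 2 + 4·7 = 30; e = 28 − 30 = -2
x=8: ŷ = 2 + 4·8 = 34; e = 33.5 − 34 = -0.5
x=10: ŷ = 2 + 4·10 = 42; e = 44.5 − 42 = 2.5
x=14: ŷ = 2 + 4·14 = 58; e = 57 − 58 = -1
Signs: − + + − − − + −
Runs: −×1, +×2, −×3, +×1, −×1 → 5

5 runs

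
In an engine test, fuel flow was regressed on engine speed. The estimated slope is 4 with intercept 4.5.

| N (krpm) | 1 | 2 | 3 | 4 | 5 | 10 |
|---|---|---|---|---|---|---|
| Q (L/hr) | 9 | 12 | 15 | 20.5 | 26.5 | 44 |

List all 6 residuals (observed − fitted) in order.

N=1: ŷ = 4.5 + 4·1 = 8.5; e = 9 − 8.5 = 0.5
N=2: ŷ = 4.5 + 4·2 = 12.5; e = 12 − 12.5 = -0.5
N=3: ŷ = 4.5 + 4·3 = 16.5; e = 15 − 16.5 = -1.5
N=4: ŷ = 4.5 + 4·4 = 20.5; e = 20.5 − 20.5 = 0
N=5: ŷ = 4.5 + 4·5 = 24.5; e = 26.5 − 24.5 = 2
N=10: ŷ = 4.5 + 4·10 = 44.5; e = 44 − 44.5 = -0.5

0.5, -0.5, -1.5, 0, 2, -0.5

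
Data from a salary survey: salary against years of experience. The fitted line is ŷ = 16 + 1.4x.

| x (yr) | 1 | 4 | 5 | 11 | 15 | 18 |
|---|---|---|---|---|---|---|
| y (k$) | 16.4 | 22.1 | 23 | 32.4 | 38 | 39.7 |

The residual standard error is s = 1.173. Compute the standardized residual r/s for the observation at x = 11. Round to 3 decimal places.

ŷ = 16 + 1.4·11 = 31.4
r = 32.4 − 31.4 = 1
r/s = 1 / 1.173 = 0.853

0.853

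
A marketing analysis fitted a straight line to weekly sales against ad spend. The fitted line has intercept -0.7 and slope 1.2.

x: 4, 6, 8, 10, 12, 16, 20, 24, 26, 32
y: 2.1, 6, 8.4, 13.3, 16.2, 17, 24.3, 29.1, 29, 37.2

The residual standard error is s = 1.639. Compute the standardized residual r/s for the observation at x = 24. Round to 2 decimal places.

0.61

ŷ = -0.7 + 1.2·24 = 28.1
r = 29.1 − 28.1 = 1
r/s = 1 / 1.639 = 0.61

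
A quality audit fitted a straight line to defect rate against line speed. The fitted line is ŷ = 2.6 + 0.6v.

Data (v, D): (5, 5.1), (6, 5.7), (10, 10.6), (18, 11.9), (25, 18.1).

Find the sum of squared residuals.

SSE = 7

v=5: ŷ = 2.6 + 0.6·5 = 5.6; e = 5.1 − 5.6 = -0.5
v=6: ŷ = 2.6 + 0.6·6 = 6.2; e = 5.7 − 6.2 = -0.5
v=10: ŷ = 2.6 + 0.6·10 = 8.6; e = 10.6 − 8.6 = 2
v=18: ŷ = 2.6 + 0.6·18 = 13.4; e = 11.9 − 13.4 = -1.5
v=25: ŷ = 2.6 + 0.6·25 = 17.6; e = 18.1 − 17.6 = 0.5
SSE = 0.25 + 0.25 + 4 + 2.25 + 0.25 = 7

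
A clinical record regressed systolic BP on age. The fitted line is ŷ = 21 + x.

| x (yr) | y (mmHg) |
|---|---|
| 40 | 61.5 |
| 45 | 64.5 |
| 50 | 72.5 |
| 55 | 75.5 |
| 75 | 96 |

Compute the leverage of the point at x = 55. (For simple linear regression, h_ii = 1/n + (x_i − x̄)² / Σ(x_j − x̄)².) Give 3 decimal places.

x̄ = (40 + 45 + 50 + 55 + 75)/5 = 53
Σ(x − x̄)² = 169 + 64 + 9 + 4 + 484 = 730
h = 1/5 + (2)²/730 = 0.2 + 0.00547945 = 0.205

h = 0.205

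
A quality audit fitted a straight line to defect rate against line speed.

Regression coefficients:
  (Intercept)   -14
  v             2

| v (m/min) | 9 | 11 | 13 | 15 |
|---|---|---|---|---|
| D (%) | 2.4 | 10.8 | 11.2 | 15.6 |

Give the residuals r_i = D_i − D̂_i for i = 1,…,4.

v=9: D̂ = -14 + 2·9 = 4; r = 2.4 − 4 = -1.6
v=11: D̂ = -14 + 2·11 = 8; r = 10.8 − 8 = 2.8
v=13: D̂ = -14 + 2·13 = 12; r = 11.2 − 12 = -0.8
v=15: D̂ = -14 + 2·15 = 16; r = 15.6 − 16 = -0.4

-1.6, 2.8, -0.8, -0.4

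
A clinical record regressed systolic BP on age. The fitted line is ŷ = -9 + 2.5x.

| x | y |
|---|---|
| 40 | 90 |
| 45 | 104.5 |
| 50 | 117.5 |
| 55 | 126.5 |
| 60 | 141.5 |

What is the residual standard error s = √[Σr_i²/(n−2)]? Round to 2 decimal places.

x=40: ŷ = -9 + 2.5·40 = 91; r = 90 − 91 = -1
x=45: ŷ = -9 + 2.5·45 = 103.5; r = 104.5 − 103.5 = 1
x=50: ŷ = -9 + 2.5·50 = 116; r = 117.5 − 116 = 1.5
x=55: ŷ = -9 + 2.5·55 = 128.5; r = 126.5 − 128.5 = -2
x=60: ŷ = -9 + 2.5·60 = 141; r = 141.5 − 141 = 0.5
SSE = 1 + 1 + 2.25 + 4 + 0.25 = 8.5
s = √(8.5/3) = √2.83333 ≈ 1.68

s = 1.68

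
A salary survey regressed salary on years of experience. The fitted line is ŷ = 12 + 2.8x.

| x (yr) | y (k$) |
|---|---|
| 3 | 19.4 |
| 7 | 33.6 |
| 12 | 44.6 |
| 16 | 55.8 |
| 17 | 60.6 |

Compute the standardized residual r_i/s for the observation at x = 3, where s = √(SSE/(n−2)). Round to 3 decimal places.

-0.612

x=3: ŷ = 12 + 2.8·3 = 20.4; r = 19.4 − 20.4 = -1
x=7: ŷ = 12 + 2.8·7 = 31.6; r = 33.6 − 31.6 = 2
x=12: ŷ = 12 + 2.8·12 = 45.6; r = 44.6 − 45.6 = -1
x=16: ŷ = 12 + 2.8·16 = 56.8; r = 55.8 − 56.8 = -1
x=17: ŷ = 12 + 2.8·17 = 59.6; r = 60.6 − 59.6 = 1
SSE = 1 + 4 + 1 + 1 + 1 = 8
s = √(8/3) = 1.63299
r/s = -1 / 1.63299 = -0.612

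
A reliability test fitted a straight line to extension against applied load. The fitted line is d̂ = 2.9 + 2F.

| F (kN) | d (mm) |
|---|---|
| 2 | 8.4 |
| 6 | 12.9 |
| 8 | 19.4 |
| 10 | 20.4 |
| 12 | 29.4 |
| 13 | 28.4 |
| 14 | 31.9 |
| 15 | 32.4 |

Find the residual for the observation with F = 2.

e = 1.5

d̂ = 2.9 + 2·2 = 6.9
e = 8.4 − 6.9 = 1.5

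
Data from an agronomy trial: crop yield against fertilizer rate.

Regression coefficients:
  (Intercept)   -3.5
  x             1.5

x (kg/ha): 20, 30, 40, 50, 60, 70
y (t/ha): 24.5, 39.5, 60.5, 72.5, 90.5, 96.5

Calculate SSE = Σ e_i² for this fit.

SSE = 66

x=20: ŷ = -3.5 + 1.5·20 = 26.5; e = 24.5 − 26.5 = -2
x=30: ŷ = -3.5 + 1.5·30 = 41.5; e = 39.5 − 41.5 = -2
x=40: ŷ = -3.5 + 1.5·40 = 56.5; e = 60.5 − 56.5 = 4
x=50: ŷ = -3.5 + 1.5·50 = 71.5; e = 72.5 − 71.5 = 1
x=60: ŷ = -3.5 + 1.5·60 = 86.5; e = 90.5 − 86.5 = 4
x=70: ŷ = -3.5 + 1.5·70 = 101.5; e = 96.5 − 101.5 = -5
SSE = 4 + 4 + 16 + 1 + 16 + 25 = 66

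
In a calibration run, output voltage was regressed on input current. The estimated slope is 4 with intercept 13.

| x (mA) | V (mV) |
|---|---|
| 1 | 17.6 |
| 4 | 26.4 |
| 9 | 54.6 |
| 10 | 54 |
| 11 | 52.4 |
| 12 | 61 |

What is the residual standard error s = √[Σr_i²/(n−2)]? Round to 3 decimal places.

s = 3.894

x=1: ŷ = 13 + 4·1 = 17; r = 17.6 − 17 = 0.6
x=4: ŷ = 13 + 4·4 = 29; r = 26.4 − 29 = -2.6
x=9: ŷ = 13 + 4·9 = 49; r = 54.6 − 49 = 5.6
x=10: ŷ = 13 + 4·10 = 53; r = 54 − 53 = 1
x=11: ŷ = 13 + 4·11 = 57; r = 52.4 − 57 = -4.6
x=12: ŷ = 13 + 4·12 = 61; r = 61 − 61 = 0
SSE = 0.36 + 6.76 + 31.36 + 1 + 21.16 + 0 = 60.64
s = √(60.64/4) = √15.16 ≈ 3.894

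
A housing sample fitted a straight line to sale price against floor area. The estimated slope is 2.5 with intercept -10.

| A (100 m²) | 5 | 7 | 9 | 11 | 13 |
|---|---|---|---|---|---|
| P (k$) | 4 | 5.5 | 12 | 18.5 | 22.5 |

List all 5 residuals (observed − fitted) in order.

1.5, -2, -0.5, 1, 0

A=5: P̂ = -10 + 2.5·5 = 2.5; e = 4 − 2.5 = 1.5
A=7: P̂ = -10 + 2.5·7 = 7.5; e = 5.5 − 7.5 = -2
A=9: P̂ = -10 + 2.5·9 = 12.5; e = 12 − 12.5 = -0.5
A=11: P̂ = -10 + 2.5·11 = 17.5; e = 18.5 − 17.5 = 1
A=13: P̂ = -10 + 2.5·13 = 22.5; e = 22.5 − 22.5 = 0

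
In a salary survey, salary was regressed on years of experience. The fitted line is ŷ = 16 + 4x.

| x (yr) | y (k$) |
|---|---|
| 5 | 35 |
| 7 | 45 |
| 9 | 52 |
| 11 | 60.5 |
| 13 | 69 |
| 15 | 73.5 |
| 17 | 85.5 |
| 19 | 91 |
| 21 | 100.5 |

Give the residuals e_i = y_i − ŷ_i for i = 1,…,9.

x=5: ŷ = 16 + 4·5 = 36; e = 35 − 36 = -1
x=7: ŷ = 16 + 4·7 = 44; e = 45 − 44 = 1
x=9: ŷ = 16 + 4·9 = 52; e = 52 − 52 = 0
x=11: ŷ = 16 + 4·11 = 60; e = 60.5 − 60 = 0.5
x=13: ŷ = 16 + 4·13 = 68; e = 69 − 68 = 1
x=15: ŷ = 16 + 4·15 = 76; e = 73.5 − 76 = -2.5
x=17: ŷ = 16 + 4·17 = 84; e = 85.5 − 84 = 1.5
x=19: ŷ = 16 + 4·19 = 92; e = 91 − 92 = -1
x=21: ŷ = 16 + 4·21 = 100; e = 100.5 − 100 = 0.5

-1, 1, 0, 0.5, 1, -2.5, 1.5, -1, 0.5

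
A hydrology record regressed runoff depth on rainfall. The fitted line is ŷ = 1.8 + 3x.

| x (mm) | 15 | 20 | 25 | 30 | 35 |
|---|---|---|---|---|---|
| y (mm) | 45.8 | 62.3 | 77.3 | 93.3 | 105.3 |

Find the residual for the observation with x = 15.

ŷ = 1.8 + 3·15 = 46.8
r = 45.8 − 46.8 = -1

r = -1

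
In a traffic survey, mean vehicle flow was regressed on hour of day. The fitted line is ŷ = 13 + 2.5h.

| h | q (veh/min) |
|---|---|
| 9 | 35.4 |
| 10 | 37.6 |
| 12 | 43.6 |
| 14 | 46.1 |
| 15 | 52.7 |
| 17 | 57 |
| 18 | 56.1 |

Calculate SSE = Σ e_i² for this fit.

SSE = 14.84

h=9: ŷ = 13 + 2.5·9 = 35.5; e = 35.4 − 35.5 = -0.1
h=10: ŷ = 13 + 2.5·10 = 38; e = 37.6 − 38 = -0.4
h=12: ŷ = 13 + 2.5·12 = 43; e = 43.6 − 43 = 0.6
h=14: ŷ = 13 + 2.5·14 = 48; e = 46.1 − 48 = -1.9
h=15: ŷ = 13 + 2.5·15 = 50.5; e = 52.7 − 50.5 = 2.2
h=17: ŷ = 13 + 2.5·17 = 55.5; e = 57 − 55.5 = 1.5
h=18: ŷ = 13 + 2.5·18 = 58; e = 56.1 − 58 = -1.9
SSE = 0.01 + 0.16 + 0.36 + 3.61 + 4.84 + 2.25 + 3.61 = 14.84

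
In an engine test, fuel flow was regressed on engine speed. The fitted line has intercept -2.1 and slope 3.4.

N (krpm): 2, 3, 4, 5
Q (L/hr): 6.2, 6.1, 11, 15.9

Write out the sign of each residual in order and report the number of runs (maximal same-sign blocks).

N=2: ŷ = -2.1 + 3.4·2 = 4.7; e = 6.2 − 4.7 = 1.5
N=3: ŷ = -2.1 + 3.4·3 = 8.1; e = 6.1 − 8.1 = -2
N=4: ŷ = -2.1 + 3.4·4 = 11.5; e = 11 − 11.5 = -0.5
N=5: ŷ = -2.1 + 3.4·5 = 14.9; e = 15.9 − 14.9 = 1
Signs: + − − +
Runs: +×1, −×2, +×1 → 3

3 runs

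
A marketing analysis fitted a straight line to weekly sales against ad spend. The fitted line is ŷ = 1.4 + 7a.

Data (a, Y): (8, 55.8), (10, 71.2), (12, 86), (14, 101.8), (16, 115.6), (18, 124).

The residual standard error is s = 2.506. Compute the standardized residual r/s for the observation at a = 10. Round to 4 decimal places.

-0.0798

ŷ = 1.4 + 7·10 = 71.4
r = 71.2 − 71.4 = -0.2
r/s = -0.2 / 2.506 = -0.0798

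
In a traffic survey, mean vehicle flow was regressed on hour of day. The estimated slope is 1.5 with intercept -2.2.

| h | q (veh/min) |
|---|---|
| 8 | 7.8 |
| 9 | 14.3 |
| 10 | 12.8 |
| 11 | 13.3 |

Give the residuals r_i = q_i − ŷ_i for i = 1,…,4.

h=8: ŷ = -2.2 + 1.5·8 = 9.8; r = 7.8 − 9.8 = -2
h=9: ŷ = -2.2 + 1.5·9 = 11.3; r = 14.3 − 11.3 = 3
h=10: ŷ = -2.2 + 1.5·10 = 12.8; r = 12.8 − 12.8 = 0
h=11: ŷ = -2.2 + 1.5·11 = 14.3; r = 13.3 − 14.3 = -1

-2, 3, 0, -1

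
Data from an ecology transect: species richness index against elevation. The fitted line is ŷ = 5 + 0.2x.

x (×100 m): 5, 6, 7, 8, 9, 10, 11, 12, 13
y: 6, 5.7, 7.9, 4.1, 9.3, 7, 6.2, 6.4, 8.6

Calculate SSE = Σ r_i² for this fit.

x=5: ŷ = 5 + 0.2·5 = 6; r = 6 − 6 = 0
x=6: ŷ = 5 + 0.2·6 = 6.2; r = 5.7 − 6.2 = -0.5
x=7: ŷ = 5 + 0.2·7 = 6.4; r = 7.9 − 6.4 = 1.5
x=8: ŷ = 5 + 0.2·8 = 6.6; r = 4.1 − 6.6 = -2.5
x=9: ŷ = 5 + 0.2·9 = 6.8; r = 9.3 − 6.8 = 2.5
x=10: ŷ = 5 + 0.2·10 = 7; r = 7 − 7 = 0
x=11: ŷ = 5 + 0.2·11 = 7.2; r = 6.2 − 7.2 = -1
x=12: ŷ = 5 + 0.2·12 = 7.4; r = 6.4 − 7.4 = -1
x=13: ŷ = 5 + 0.2·13 = 7.6; r = 8.6 − 7.6 = 1
SSE = 0 + 0.25 + 2.25 + 6.25 + 6.25 + 0 + 1 + 1 + 1 = 18

SSE = 18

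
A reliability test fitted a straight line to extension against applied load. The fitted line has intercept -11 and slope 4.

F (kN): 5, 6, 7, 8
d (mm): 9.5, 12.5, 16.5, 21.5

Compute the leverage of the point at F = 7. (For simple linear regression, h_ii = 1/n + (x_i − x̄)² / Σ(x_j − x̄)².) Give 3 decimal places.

h = 0.300

F̄ = (5 + 6 + 7 + 8)/4 = 6.5
Σ(F − F̄)² = 2.25 + 0.25 + 0.25 + 2.25 = 5
h = 1/4 + (0.5)²/5 = 0.25 + 0.05 = 0.300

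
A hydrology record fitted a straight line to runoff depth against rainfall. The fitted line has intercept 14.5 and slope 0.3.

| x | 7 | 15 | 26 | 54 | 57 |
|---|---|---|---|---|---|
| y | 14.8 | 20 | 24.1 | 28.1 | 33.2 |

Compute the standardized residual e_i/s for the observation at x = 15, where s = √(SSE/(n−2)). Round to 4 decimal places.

x=7: ŷ = 14.5 + 0.3·7 = 16.6; e = 14.8 − 16.6 = -1.8
x=15: ŷ = 14.5 + 0.3·15 = 19; e = 20 − 19 = 1
x=26: ŷ = 14.5 + 0.3·26 = 22.3; e = 24.1 − 22.3 = 1.8
x=54: ŷ = 14.5 + 0.3·54 = 30.7; e = 28.1 − 30.7 = -2.6
x=57: ŷ = 14.5 + 0.3·57 = 31.6; e = 33.2 − 31.6 = 1.6
SSE = 3.24 + 1 + 3.24 + 6.76 + 2.56 = 16.8
s = √(16.8/3) = 2.36643
e/s = 1 / 2.36643 = 0.4226

0.4226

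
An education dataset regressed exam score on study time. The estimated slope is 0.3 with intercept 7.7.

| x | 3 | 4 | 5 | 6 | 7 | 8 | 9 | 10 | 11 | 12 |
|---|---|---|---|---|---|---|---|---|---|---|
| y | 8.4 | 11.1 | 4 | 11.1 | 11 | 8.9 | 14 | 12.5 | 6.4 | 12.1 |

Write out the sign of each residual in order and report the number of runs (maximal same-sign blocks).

x=3: ŷ = 7.7 + 0.3·3 = 8.6; e = 8.4 − 8.6 = -0.2
x=4: ŷ = 7.7 + 0.3·4 = 8.9; e = 11.1 − 8.9 = 2.2
x=5: ŷ = 7.7 + 0.3·5 = 9.2; e = 4 − 9.2 = -5.2
x=6: ŷ = 7.7 + 0.3·6 = 9.5; e = 11.1 − 9.5 = 1.6
x=7: ŷ = 7.7 + 0.3·7 = 9.8; e = 11 − 9.8 = 1.2
x=8: ŷ = 7.7 + 0.3·8 = 10.1; e = 8.9 − 10.1 = -1.2
x=9: ŷ = 7.7 + 0.3·9 = 10.4; e = 14 − 10.4 = 3.6
x=10: ŷ = 7.7 + 0.3·10 = 10.7; e = 12.5 − 10.7 = 1.8
x=11: ŷ = 7.7 + 0.3·11 = 11; e = 6.4 − 11 = -4.6
x=12: ŷ = 7.7 + 0.3·12 = 11.3; e = 12.1 − 11.3 = 0.8
Signs: − + − + + − + + − +
Runs: −×1, +×1, −×1, +×2, −×1, +×2, −×1, +×1 → 8

8 runs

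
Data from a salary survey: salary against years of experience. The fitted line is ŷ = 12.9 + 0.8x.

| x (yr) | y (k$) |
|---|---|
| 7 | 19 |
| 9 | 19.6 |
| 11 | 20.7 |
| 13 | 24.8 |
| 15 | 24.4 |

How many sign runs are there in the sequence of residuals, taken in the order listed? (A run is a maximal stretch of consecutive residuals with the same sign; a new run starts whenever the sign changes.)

4 runs

x=7: ŷ = 12.9 + 0.8·7 = 18.5; r = 19 − 18.5 = 0.5
x=9: ŷ = 12.9 + 0.8·9 = 20.1; r = 19.6 − 20.1 = -0.5
x=11: ŷ = 12.9 + 0.8·11 = 21.7; r = 20.7 − 21.7 = -1
x=13: ŷ = 12.9 + 0.8·13 = 23.3; r = 24.8 − 23.3 = 1.5
x=15: ŷ = 12.9 + 0.8·15 = 24.9; r = 24.4 − 24.9 = -0.5
Signs: + − − + −
Runs: +×1, −×2, +×1, −×1 → 4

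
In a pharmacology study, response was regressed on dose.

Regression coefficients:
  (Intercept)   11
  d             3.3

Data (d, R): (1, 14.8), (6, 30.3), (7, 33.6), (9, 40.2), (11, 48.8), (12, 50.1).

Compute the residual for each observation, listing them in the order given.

d=1: ŷ = 11 + 3.3·1 = 14.3; e = 14.8 − 14.3 = 0.5
d=6: ŷ = 11 + 3.3·6 = 30.8; e = 30.3 − 30.8 = -0.5
d=7: ŷ = 11 + 3.3·7 = 34.1; e = 33.6 − 34.1 = -0.5
d=9: ŷ = 11 + 3.3·9 = 40.7; e = 40.2 − 40.7 = -0.5
d=11: ŷ = 11 + 3.3·11 = 47.3; e = 48.8 − 47.3 = 1.5
d=12: ŷ = 11 + 3.3·12 = 50.6; e = 50.1 − 50.6 = -0.5

0.5, -0.5, -0.5, -0.5, 1.5, -0.5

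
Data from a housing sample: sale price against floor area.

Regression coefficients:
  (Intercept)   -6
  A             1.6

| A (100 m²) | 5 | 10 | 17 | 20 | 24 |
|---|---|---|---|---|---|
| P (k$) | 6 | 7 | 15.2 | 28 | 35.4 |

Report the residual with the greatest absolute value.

e = -6

A=5: ŷ = -6 + 1.6·5 = 2; e = 6 − 2 = 4
A=10: ŷ = -6 + 1.6·10 = 10; e = 7 − 10 = -3
A=17: ŷ = -6 + 1.6·17 = 21.2; e = 15.2 − 21.2 = -6
A=20: ŷ = -6 + 1.6·20 = 26; e = 28 − 26 = 2
A=24: ŷ = -6 + 1.6·24 = 32.4; e = 35.4 − 32.4 = 3
Largest |e| is 6 at A = 17, residual -6.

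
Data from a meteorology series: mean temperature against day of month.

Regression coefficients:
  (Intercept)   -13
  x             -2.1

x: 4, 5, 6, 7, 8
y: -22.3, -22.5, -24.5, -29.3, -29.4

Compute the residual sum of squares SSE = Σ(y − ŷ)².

SSE = 5.74

x=4: ŷ = -13 − 2.1·4 = -21.4; r = -22.3 − (-21.4) = -0.9
x=5: ŷ = -13 − 2.1·5 = -23.5; r = -22.5 − (-23.5) = 1
x=6: ŷ = -13 − 2.1·6 = -25.6; r = -24.5 − (-25.6) = 1.1
x=7: ŷ = -13 − 2.1·7 = -27.7; r = -29.3 − (-27.7) = -1.6
x=8: ŷ = -13 − 2.1·8 = -29.8; r = -29.4 − (-29.8) = 0.4
SSE = 0.81 + 1 + 1.21 + 2.56 + 0.16 = 5.74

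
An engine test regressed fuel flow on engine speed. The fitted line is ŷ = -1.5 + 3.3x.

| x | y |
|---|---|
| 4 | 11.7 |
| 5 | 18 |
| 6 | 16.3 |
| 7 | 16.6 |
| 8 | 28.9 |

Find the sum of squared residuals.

SSE = 54

x=4: ŷ = -1.5 + 3.3·4 = 11.7; r = 11.7 − 11.7 = 0
x=5: ŷ = -1.5 + 3.3·5 = 15; r = 18 − 15 = 3
x=6: ŷ = -1.5 + 3.3·6 = 18.3; r = 16.3 − 18.3 = -2
x=7: ŷ = -1.5 + 3.3·7 = 21.6; r = 16.6 − 21.6 = -5
x=8: ŷ = -1.5 + 3.3·8 = 24.9; r = 28.9 − 24.9 = 4
SSE = 0 + 9 + 4 + 25 + 16 = 54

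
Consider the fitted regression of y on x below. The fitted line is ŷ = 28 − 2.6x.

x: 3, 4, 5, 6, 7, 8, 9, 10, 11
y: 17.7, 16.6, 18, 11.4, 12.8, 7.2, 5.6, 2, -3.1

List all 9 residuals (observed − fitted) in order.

x=3: ŷ = 28 − 2.6·3 = 20.2; r = 17.7 − 20.2 = -2.5
x=4: ŷ = 28 − 2.6·4 = 17.6; r = 16.6 − 17.6 = -1
x=5: ŷ = 28 − 2.6·5 = 15; r = 18 − 15 = 3
x=6: ŷ = 28 − 2.6·6 = 12.4; r = 11.4 − 12.4 = -1
x=7: ŷ = 28 − 2.6·7 = 9.8; r = 12.8 − 9.8 = 3
x=8: ŷ = 28 − 2.6·8 = 7.2; r = 7.2 − 7.2 = 0
x=9: ŷ = 28 − 2.6·9 = 4.6; r = 5.6 − 4.6 = 1
x=10: ŷ = 28 − 2.6·10 = 2; r = 2 − 2 = 0
x=11: ŷ = 28 − 2.6·11 = -0.6; r = -3.1 − (-0.6) = -2.5

-2.5, -1, 3, -1, 3, 0, 1, 0, -2.5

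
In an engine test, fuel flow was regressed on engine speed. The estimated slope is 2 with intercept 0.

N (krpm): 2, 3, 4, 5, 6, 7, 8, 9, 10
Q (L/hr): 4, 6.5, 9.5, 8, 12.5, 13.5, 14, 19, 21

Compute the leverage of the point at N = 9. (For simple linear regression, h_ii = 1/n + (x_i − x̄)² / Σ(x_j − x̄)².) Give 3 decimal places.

h = 0.261

N̄ = (2 + 3 + 4 + 5 + 6 + 7 + 8 + 9 + 10)/9 = 6
Σ(N − N̄)² = 16 + 9 + 4 + 1 + 0 + 1 + 4 + 9 + 16 = 60
h = 1/9 + (3)²/60 = 0.111111 + 0.15 = 0.261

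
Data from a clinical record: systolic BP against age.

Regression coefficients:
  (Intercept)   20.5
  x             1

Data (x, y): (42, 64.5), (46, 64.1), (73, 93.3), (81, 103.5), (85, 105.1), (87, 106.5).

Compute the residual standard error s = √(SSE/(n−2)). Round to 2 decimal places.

x=42: ŷ = 20.5 + 42 = 62.5; e = 64.5 − 62.5 = 2
x=46: ŷ = 20.5 + 46 = 66.5; e = 64.1 − 66.5 = -2.4
x=73: ŷ = 20.5 + 73 = 93.5; e = 93.3 − 93.5 = -0.2
x=81: ŷ = 20.5 + 81 = 101.5; e = 103.5 − 101.5 = 2
x=85: ŷ = 20.5 + 85 = 105.5; e = 105.1 − 105.5 = -0.4
x=87: ŷ = 20.5 + 87 = 107.5; e = 106.5 − 107.5 = -1
SSE = 4 + 5.76 + 0.04 + 4 + 0.16 + 1 = 14.96
s = √(14.96/4) = √3.74 ≈ 1.93

s = 1.93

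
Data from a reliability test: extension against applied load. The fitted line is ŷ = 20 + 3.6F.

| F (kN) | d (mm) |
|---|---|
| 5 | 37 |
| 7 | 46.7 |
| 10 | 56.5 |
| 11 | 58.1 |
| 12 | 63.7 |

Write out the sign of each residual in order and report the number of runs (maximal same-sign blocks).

F=5: ŷ = 20 + 3.6·5 = 38; e = 37 − 38 = -1
F=7: ŷ = 20 + 3.6·7 = 45.2; e = 46.7 − 45.2 = 1.5
F=10: ŷ = 20 + 3.6·10 = 56; e = 56.5 − 56 = 0.5
F=11: ŷ = 20 + 3.6·11 = 59.6; e = 58.1 − 59.6 = -1.5
F=12: ŷ = 20 + 3.6·12 = 63.2; e = 63.7 − 63.2 = 0.5
Signs: − + + − +
Runs: −×1, +×2, −×1, +×1 → 4

4 runs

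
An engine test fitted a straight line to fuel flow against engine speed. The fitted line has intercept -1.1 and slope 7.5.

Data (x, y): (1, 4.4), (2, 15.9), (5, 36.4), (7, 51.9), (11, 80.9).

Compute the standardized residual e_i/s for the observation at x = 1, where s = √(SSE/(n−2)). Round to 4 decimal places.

x=1: ŷ = -1.1 + 7.5·1 = 6.4; e = 4.4 − 6.4 = -2
x=2: ŷ = -1.1 + 7.5·2 = 13.9; e = 15.9 − 13.9 = 2
x=5: ŷ = -1.1 + 7.5·5 = 36.4; e = 36.4 − 36.4 = 0
x=7: ŷ = -1.1 + 7.5·7 = 51.4; e = 51.9 − 51.4 = 0.5
x=11: ŷ = -1.1 + 7.5·11 = 81.4; e = 80.9 − 81.4 = -0.5
SSE = 4 + 4 + 0 + 0.25 + 0.25 = 8.5
s = √(8.5/3) = 1.68325
e/s = -2 / 1.68325 = -1.1882

-1.1882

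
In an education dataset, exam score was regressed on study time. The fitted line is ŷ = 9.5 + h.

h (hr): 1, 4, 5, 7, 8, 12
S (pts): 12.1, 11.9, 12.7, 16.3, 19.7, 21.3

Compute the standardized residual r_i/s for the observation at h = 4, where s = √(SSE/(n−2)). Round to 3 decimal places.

-0.878

h=1: ŷ = 9.5 + 1 = 10.5; r = 12.1 − 10.5 = 1.6
h=4: ŷ = 9.5 + 4 = 13.5; r = 11.9 − 13.5 = -1.6
h=5: ŷ = 9.5 + 5 = 14.5; r = 12.7 − 14.5 = -1.8
h=7: ŷ = 9.5 + 7 = 16.5; r = 16.3 − 16.5 = -0.2
h=8: ŷ = 9.5 + 8 = 17.5; r = 19.7 − 17.5 = 2.2
h=12: ŷ = 9.5 + 12 = 21.5; r = 21.3 − 21.5 = -0.2
SSE = 2.56 + 2.56 + 3.24 + 0.04 + 4.84 + 0.04 = 13.28
s = √(13.28/4) = 1.82209
r/s = -1.6 / 1.82209 = -0.878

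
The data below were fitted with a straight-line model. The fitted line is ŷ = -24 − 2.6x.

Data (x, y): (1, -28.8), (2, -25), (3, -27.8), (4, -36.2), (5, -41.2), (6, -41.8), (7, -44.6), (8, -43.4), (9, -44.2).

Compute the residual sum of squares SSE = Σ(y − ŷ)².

x=1: ŷ = -24 − 2.6·1 = -26.6; r = -28.8 − (-26.6) = -2.2
x=2: ŷ = -24 − 2.6·2 = -29.2; r = -25 − (-29.2) = 4.2
x=3: ŷ = -24 − 2.6·3 = -31.8; r = -27.8 − (-31.8) = 4
x=4: ŷ = -24 − 2.6·4 = -34.4; r = -36.2 − (-34.4) = -1.8
x=5: ŷ = -24 − 2.6·5 = -37; r = -41.2 − (-37) = -4.2
x=6: ŷ = -24 − 2.6·6 = -39.6; r = -41.8 − (-39.6) = -2.2
x=7: ŷ = -24 − 2.6·7 = -42.2; r = -44.6 − (-42.2) = -2.4
x=8: ŷ = -24 − 2.6·8 = -44.8; r = -43.4 − (-44.8) = 1.4
x=9: ŷ = -24 − 2.6·9 = -47.4; r = -44.2 − (-47.4) = 3.2
SSE = 4.84 + 17.64 + 16 + 3.24 + 17.64 + 4.84 + 5.76 + 1.96 + 10.24 = 82.16

SSE = 82.16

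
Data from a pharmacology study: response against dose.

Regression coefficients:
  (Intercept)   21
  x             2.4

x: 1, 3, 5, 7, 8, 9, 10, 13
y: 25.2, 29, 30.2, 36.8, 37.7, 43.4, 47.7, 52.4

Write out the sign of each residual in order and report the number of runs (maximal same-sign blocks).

3 runs

x=1: ŷ = 21 + 2.4·1 = 23.4; r = 25.2 − 23.4 = 1.8
x=3: ŷ = 21 + 2.4·3 = 28.2; r = 29 − 28.2 = 0.8
x=5: ŷ = 21 + 2.4·5 = 33; r = 30.2 − 33 = -2.8
x=7: ŷ = 21 + 2.4·7 = 37.8; r = 36.8 − 37.8 = -1
x=8: ŷ = 21 + 2.4·8 = 40.2; r = 37.7 − 40.2 = -2.5
x=9: ŷ = 21 + 2.4·9 = 42.6; r = 43.4 − 42.6 = 0.8
x=10: ŷ = 21 + 2.4·10 = 45; r = 47.7 − 45 = 2.7
x=13: ŷ = 21 + 2.4·13 = 52.2; r = 52.4 − 52.2 = 0.2
Signs: + + − − − + + +
Runs: +×2, −×3, +×3 → 3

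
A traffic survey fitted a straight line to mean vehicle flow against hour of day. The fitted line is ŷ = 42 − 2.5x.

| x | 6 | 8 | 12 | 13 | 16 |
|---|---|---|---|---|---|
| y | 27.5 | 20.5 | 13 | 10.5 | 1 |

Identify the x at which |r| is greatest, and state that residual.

x=6: ŷ = 42 − 2.5·6 = 27; r = 27.5 − 27 = 0.5
x=8: ŷ = 42 − 2.5·8 = 22; r = 20.5 − 22 = -1.5
x=12: ŷ = 42 − 2.5·12 = 12; r = 13 − 12 = 1
x=13: ŷ = 42 − 2.5·13 = 9.5; r = 10.5 − 9.5 = 1
x=16: ŷ = 42 − 2.5·16 = 2; r = 1 − 2 = -1
Largest |r| is 1.5 at x = 8, residual -1.5.

x = 8, r = -1.5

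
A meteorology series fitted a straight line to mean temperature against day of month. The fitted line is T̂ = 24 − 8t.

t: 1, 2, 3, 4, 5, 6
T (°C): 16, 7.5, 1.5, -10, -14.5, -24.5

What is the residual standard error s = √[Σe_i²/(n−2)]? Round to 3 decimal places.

t=1: T̂ = 24 − 8·1 = 16; e = 16 − 16 = 0
t=2: T̂ = 24 − 8·2 = 8; e = 7.5 − 8 = -0.5
t=3: T̂ = 24 − 8·3 = 0; e = 1.5 − 0 = 1.5
t=4: T̂ = 24 − 8·4 = -8; e = -10 − (-8) = -2
t=5: T̂ = 24 − 8·5 = -16; e = -14.5 − (-16) = 1.5
t=6: T̂ = 24 − 8·6 = -24; e = -24.5 − (-24) = -0.5
SSE = 0 + 0.25 + 2.25 + 4 + 2.25 + 0.25 = 9
s = √(9/4) = √2.25 ≈ 1.500

s = 1.500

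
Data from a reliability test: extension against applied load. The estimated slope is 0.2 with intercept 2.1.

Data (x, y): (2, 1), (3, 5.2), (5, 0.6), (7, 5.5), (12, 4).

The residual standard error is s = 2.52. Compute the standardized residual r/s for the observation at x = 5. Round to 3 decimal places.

-0.992

ŷ = 2.1 + 0.2·5 = 3.1
r = 0.6 − 3.1 = -2.5
r/s = -2.5 / 2.52 = -0.992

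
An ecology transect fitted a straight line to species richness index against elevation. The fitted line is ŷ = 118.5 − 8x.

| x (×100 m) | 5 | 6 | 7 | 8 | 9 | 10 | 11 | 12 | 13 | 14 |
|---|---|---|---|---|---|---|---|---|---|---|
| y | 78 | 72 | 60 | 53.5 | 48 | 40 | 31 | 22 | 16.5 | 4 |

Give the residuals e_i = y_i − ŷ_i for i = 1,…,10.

x=5: ŷ = 118.5 − 8·5 = 78.5; e = 78 − 78.5 = -0.5
x=6: ŷ = 118.5 − 8·6 = 70.5; e = 72 − 70.5 = 1.5
x=7: ŷ = 118.5 − 8·7 = 62.5; e = 60 − 62.5 = -2.5
x=8: ŷ = 118.5 − 8·8 = 54.5; e = 53.5 − 54.5 = -1
x=9: ŷ = 118.5 − 8·9 = 46.5; e = 48 − 46.5 = 1.5
x=10: ŷ = 118.5 − 8·10 = 38.5; e = 40 − 38.5 = 1.5
x=11: ŷ = 118.5 − 8·11 = 30.5; e = 31 − 30.5 = 0.5
x=12: ŷ = 118.5 − 8·12 = 22.5; e = 22 − 22.5 = -0.5
x=13: ŷ = 118.5 − 8·13 = 14.5; e = 16.5 − 14.5 = 2
x=14: ŷ = 118.5 − 8·14 = 6.5; e = 4 − 6.5 = -2.5

-0.5, 1.5, -2.5, -1, 1.5, 1.5, 0.5, -0.5, 2, -2.5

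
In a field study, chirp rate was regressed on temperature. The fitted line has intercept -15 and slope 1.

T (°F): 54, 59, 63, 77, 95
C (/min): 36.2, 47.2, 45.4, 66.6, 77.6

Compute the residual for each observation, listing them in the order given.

T=54: ŷ = -15 + 54 = 39; e = 36.2 − 39 = -2.8
T=59: ŷ = -15 + 59 = 44; e = 47.2 − 44 = 3.2
T=63: ŷ = -15 + 63 = 48; e = 45.4 − 48 = -2.6
T=77: ŷ = -15 + 77 = 62; e = 66.6 − 62 = 4.6
T=95: ŷ = -15 + 95 = 80; e = 77.6 − 80 = -2.4

-2.8, 3.2, -2.6, 4.6, -2.4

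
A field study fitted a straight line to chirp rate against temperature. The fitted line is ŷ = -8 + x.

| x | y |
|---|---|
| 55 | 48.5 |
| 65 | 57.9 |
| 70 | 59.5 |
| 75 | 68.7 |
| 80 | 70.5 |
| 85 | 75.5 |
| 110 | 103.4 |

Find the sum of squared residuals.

x=55: ŷ = -8 + 55 = 47; r = 48.5 − 47 = 1.5
x=65: ŷ = -8 + 65 = 57; r = 57.9 − 57 = 0.9
x=70: ŷ = -8 + 70 = 62; r = 59.5 − 62 = -2.5
x=75: ŷ = -8 + 75 = 67; r = 68.7 − 67 = 1.7
x=80: ŷ = -8 + 80 = 72; r = 70.5 − 72 = -1.5
x=85: ŷ = -8 + 85 = 77; r = 75.5 − 77 = -1.5
x=110: ŷ = -8 + 110 = 102; r = 103.4 − 102 = 1.4
SSE = 2.25 + 0.81 + 6.25 + 2.89 + 2.25 + 2.25 + 1.96 = 18.66

SSE = 18.66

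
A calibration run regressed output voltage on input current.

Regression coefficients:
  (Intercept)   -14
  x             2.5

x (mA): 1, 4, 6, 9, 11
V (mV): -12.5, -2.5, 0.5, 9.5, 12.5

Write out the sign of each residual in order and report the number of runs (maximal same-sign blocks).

x=1: V̂ = -14 + 2.5·1 = -11.5; r = -12.5 − (-11.5) = -1
x=4: V̂ = -14 + 2.5·4 = -4; r = -2.5 − (-4) = 1.5
x=6: V̂ = -14 + 2.5·6 = 1; r = 0.5 − 1 = -0.5
x=9: V̂ = -14 + 2.5·9 = 8.5; r = 9.5 − 8.5 = 1
x=11: V̂ = -14 + 2.5·11 = 13.5; r = 12.5 − 13.5 = -1
Signs: − + − + −
Runs: −×1, +×1, −×1, +×1, −×1 → 5

5 runs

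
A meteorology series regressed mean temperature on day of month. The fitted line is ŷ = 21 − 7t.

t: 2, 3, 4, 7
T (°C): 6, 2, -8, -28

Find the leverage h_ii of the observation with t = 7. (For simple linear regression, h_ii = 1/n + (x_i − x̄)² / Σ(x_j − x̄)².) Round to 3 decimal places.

t̄ = (2 + 3 + 4 + 7)/4 = 4
Σ(t − t̄)² = 4 + 1 + 0 + 9 = 14
h = 1/4 + (3)²/14 = 0.25 + 0.642857 = 0.893

h = 0.893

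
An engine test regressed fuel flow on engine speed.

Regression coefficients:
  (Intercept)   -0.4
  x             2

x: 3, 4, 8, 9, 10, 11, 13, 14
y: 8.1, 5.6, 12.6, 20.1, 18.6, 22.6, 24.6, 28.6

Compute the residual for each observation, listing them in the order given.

2.5, -2, -3, 2.5, -1, 1, -1, 1

x=3: ŷ = -0.4 + 2·3 = 5.6; r = 8.1 − 5.6 = 2.5
x=4: ŷ = -0.4 + 2·4 = 7.6; r = 5.6 − 7.6 = -2
x=8: ŷ = -0.4 + 2·8 = 15.6; r = 12.6 − 15.6 = -3
x=9: ŷ = -0.4 + 2·9 = 17.6; r = 20.1 − 17.6 = 2.5
x=10: ŷ = -0.4 + 2·10 = 19.6; r = 18.6 − 19.6 = -1
x=11: ŷ = -0.4 + 2·11 = 21.6; r = 22.6 − 21.6 = 1
x=13: ŷ = -0.4 + 2·13 = 25.6; r = 24.6 − 25.6 = -1
x=14: ŷ = -0.4 + 2·14 = 27.6; r = 28.6 − 27.6 = 1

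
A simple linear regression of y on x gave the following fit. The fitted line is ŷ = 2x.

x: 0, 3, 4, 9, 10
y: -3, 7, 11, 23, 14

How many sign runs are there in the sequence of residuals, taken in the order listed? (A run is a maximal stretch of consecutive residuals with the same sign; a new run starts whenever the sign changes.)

x=0: ŷ = 2·0 = 0; e = -3 − 0 = -3
x=3: ŷ = 2·3 = 6; e = 7 − 6 = 1
x=4: ŷ = 2·4 = 8; e = 11 − 8 = 3
x=9: ŷ = 2·9 = 18; e = 23 − 18 = 5
x=10: ŷ = 2·10 = 20; e = 14 − 20 = -6
Signs: − + + + −
Runs: −×1, +×3, −×1 → 3

3 runs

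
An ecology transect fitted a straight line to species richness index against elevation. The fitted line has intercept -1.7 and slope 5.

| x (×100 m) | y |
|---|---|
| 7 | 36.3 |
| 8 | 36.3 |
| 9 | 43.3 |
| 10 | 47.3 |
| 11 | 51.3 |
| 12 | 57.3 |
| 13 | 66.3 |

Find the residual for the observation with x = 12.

e = -1

ŷ = -1.7 + 5·12 = 58.3
e = 57.3 − 58.3 = -1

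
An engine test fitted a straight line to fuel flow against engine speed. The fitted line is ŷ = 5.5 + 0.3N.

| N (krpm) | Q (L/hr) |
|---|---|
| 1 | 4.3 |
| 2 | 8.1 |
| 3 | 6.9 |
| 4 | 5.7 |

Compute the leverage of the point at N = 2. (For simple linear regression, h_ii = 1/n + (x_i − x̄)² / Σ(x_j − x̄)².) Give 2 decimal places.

h = 0.30

N̄ = (1 + 2 + 3 + 4)/4 = 2.5
Σ(N − N̄)² = 2.25 + 0.25 + 0.25 + 2.25 = 5
h = 1/4 + (-0.5)²/5 = 0.25 + 0.05 = 0.30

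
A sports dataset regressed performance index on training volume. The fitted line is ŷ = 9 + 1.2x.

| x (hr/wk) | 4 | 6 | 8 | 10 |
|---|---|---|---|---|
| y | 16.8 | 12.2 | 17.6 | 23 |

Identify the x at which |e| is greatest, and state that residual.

x=4: ŷ = 9 + 1.2·4 = 13.8; e = 16.8 − 13.8 = 3
x=6: ŷ = 9 + 1.2·6 = 16.2; e = 12.2 − 16.2 = -4
x=8: ŷ = 9 + 1.2·8 = 18.6; e = 17.6 − 18.6 = -1
x=10: ŷ = 9 + 1.2·10 = 21; e = 23 − 21 = 2
Largest |e| is 4 at x = 6, residual -4.

x = 6, e = -4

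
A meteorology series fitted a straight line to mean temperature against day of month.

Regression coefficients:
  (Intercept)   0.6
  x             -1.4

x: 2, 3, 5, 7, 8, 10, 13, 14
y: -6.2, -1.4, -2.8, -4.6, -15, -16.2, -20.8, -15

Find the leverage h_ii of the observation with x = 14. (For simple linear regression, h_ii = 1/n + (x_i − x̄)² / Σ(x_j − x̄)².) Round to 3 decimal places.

x̄ = (2 + 3 + 5 + 7 + 8 + 10 + 13 + 14)/8 = 7.75
Σ(x − x̄)² = 33.0625 + 22.5625 + 7.5625 + 0.5625 + 0.0625 + 5.0625 + 27.5625 + 39.0625 = 135.5
h = 1/8 + (6.25)²/135.5 = 0.125 + 0.288284 = 0.413

h = 0.413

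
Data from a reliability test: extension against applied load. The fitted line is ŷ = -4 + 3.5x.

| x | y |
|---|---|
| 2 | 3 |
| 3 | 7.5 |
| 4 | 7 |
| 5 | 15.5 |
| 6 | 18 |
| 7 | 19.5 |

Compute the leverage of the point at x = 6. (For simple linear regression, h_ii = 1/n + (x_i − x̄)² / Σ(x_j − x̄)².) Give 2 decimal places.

h = 0.30

x̄ = (2 + 3 + 4 + 5 + 6 + 7)/6 = 4.5
Σ(x − x̄)² = 6.25 + 2.25 + 0.25 + 0.25 + 2.25 + 6.25 = 17.5
h = 1/6 + (1.5)²/17.5 = 0.166667 + 0.128571 = 0.30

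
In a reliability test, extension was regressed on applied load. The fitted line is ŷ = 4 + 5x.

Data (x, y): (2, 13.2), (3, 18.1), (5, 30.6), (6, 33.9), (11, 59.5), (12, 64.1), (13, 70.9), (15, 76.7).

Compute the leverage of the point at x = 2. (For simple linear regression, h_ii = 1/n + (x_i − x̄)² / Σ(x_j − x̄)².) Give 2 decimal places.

x̄ = (2 + 3 + 5 + 6 + 11 + 12 + 13 + 15)/8 = 8.375
Σ(x − x̄)² = 40.6406 + 28.8906 + 11.3906 + 5.64062 + 6.89062 + 13.1406 + 21.3906 + 43.8906 = 171.875
h = 1/8 + (-6.375)²/171.875 = 0.125 + 0.236455 = 0.36

h = 0.36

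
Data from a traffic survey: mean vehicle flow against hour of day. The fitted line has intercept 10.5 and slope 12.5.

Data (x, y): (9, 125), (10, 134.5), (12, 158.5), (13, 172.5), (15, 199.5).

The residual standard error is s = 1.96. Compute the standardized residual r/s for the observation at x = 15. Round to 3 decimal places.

0.765

ŷ = 10.5 + 12.5·15 = 198
r = 199.5 − 198 = 1.5
r/s = 1.5 / 1.96 = 0.765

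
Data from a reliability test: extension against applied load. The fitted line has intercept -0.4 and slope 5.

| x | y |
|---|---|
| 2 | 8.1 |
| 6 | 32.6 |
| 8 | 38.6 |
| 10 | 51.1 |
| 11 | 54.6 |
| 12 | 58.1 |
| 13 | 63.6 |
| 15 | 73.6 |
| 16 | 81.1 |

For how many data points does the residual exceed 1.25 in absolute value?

x=2: ŷ = -0.4 + 5·2 = 9.6; r = 8.1 − 9.6 = -1.5
x=6: ŷ = -0.4 + 5·6 = 29.6; r = 32.6 − 29.6 = 3
x=8: ŷ = -0.4 + 5·8 = 39.6; r = 38.6 − 39.6 = -1
x=10: ŷ = -0.4 + 5·10 = 49.6; r = 51.1 − 49.6 = 1.5
x=11: ŷ = -0.4 + 5·11 = 54.6; r = 54.6 − 54.6 = 0
x=12: ŷ = -0.4 + 5·12 = 59.6; r = 58.1 − 59.6 = -1.5
x=13: ŷ = -0.4 + 5·13 = 64.6; r = 63.6 − 64.6 = -1
x=15: ŷ = -0.4 + 5·15 = 74.6; r = 73.6 − 74.6 = -1
x=16: ŷ = -0.4 + 5·16 = 79.6; r = 81.1 − 79.6 = 1.5
|r| > 1.25: x=2 (|r|=1.5), x=6 (|r|=3), x=10 (|r|=1.5), x=12 (|r|=1.5), x=16 (|r|=1.5) → 5

5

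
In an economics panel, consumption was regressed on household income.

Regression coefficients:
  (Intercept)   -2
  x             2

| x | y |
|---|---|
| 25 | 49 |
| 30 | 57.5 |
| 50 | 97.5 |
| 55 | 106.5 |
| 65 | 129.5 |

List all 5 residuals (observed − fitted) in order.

x=25: ŷ = -2 + 2·25 = 48; r = 49 − 48 = 1
x=30: ŷ = -2 + 2·30 = 58; r = 57.5 − 58 = -0.5
x=50: ŷ = -2 + 2·50 = 98; r = 97.5 − 98 = -0.5
x=55: ŷ = -2 + 2·55 = 108; r = 106.5 − 108 = -1.5
x=65: ŷ = -2 + 2·65 = 128; r = 129.5 − 128 = 1.5

1, -0.5, -0.5, -1.5, 1.5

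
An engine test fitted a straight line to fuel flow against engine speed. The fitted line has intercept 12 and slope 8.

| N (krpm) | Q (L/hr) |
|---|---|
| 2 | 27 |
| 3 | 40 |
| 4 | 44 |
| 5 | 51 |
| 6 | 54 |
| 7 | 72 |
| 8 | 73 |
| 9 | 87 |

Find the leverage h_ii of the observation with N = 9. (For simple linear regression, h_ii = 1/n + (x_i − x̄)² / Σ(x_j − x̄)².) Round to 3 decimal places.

h = 0.417

N̄ = (2 + 3 + 4 + 5 + 6 + 7 + 8 + 9)/8 = 5.5
Σ(N − N̄)² = 12.25 + 6.25 + 2.25 + 0.25 + 0.25 + 2.25 + 6.25 + 12.25 = 42
h = 1/8 + (3.5)²/42 = 0.125 + 0.291667 = 0.417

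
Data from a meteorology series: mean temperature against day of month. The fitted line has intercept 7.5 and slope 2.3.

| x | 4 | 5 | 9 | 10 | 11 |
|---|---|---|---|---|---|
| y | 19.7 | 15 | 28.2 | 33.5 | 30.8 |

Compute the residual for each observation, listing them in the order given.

x=4: ŷ = 7.5 + 2.3·4 = 16.7; r = 19.7 − 16.7 = 3
x=5: ŷ = 7.5 + 2.3·5 = 19; r = 15 − 19 = -4
x=9: ŷ = 7.5 + 2.3·9 = 28.2; r = 28.2 − 28.2 = 0
x=10: ŷ = 7.5 + 2.3·10 = 30.5; r = 33.5 − 30.5 = 3
x=11: ŷ = 7.5 + 2.3·11 = 32.8; r = 30.8 − 32.8 = -2

3, -4, 0, 3, -2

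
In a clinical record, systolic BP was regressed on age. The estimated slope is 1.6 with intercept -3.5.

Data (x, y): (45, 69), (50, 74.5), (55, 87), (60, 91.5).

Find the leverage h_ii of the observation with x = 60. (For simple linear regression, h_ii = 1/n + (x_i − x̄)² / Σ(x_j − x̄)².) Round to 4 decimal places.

x̄ = (45 + 50 + 55 + 60)/4 = 52.5
Σ(x − x̄)² = 56.25 + 6.25 + 6.25 + 56.25 = 125
h = 1/4 + (7.5)²/125 = 0.25 + 0.45 = 0.7000

h = 0.7000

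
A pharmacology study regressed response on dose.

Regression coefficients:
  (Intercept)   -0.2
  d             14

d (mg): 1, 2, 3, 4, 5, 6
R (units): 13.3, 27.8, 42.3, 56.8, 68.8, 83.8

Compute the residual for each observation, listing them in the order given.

-0.5, 0, 0.5, 1, -1, 0

d=1: ŷ = -0.2 + 14·1 = 13.8; e = 13.3 − 13.8 = -0.5
d=2: ŷ = -0.2 + 14·2 = 27.8; e = 27.8 − 27.8 = 0
d=3: ŷ = -0.2 + 14·3 = 41.8; e = 42.3 − 41.8 = 0.5
d=4: ŷ = -0.2 + 14·4 = 55.8; e = 56.8 − 55.8 = 1
d=5: ŷ = -0.2 + 14·5 = 69.8; e = 68.8 − 69.8 = -1
d=6: ŷ = -0.2 + 14·6 = 83.8; e = 83.8 − 83.8 = 0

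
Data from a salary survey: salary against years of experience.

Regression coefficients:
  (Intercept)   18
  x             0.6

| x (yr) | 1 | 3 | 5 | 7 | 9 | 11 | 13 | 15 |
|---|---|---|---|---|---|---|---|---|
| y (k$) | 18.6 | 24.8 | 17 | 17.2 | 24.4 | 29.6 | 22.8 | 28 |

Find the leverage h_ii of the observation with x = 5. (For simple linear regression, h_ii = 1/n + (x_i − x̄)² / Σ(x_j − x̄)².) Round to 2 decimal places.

h = 0.18

x̄ = (1 + 3 + 5 + 7 + 9 + 11 + 13 + 15)/8 = 8
Σ(x − x̄)² = 49 + 25 + 9 + 1 + 1 + 9 + 25 + 49 = 168
h = 1/8 + (-3)²/168 = 0.125 + 0.0535714 = 0.18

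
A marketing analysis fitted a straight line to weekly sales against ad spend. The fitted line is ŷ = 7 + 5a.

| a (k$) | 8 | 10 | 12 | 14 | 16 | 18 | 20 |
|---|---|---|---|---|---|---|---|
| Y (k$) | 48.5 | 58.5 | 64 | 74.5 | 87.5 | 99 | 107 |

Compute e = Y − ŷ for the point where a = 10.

e = 1.5

ŷ = 7 + 5·10 = 57
e = 58.5 − 57 = 1.5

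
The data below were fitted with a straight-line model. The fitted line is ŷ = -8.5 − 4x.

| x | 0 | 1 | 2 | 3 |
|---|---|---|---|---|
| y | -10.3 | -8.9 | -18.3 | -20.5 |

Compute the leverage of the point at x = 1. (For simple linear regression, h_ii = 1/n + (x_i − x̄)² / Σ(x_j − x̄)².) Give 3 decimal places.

h = 0.300

x̄ = (0 + 1 + 2 + 3)/4 = 1.5
Σ(x − x̄)² = 2.25 + 0.25 + 0.25 + 2.25 = 5
h = 1/4 + (-0.5)²/5 = 0.25 + 0.05 = 0.300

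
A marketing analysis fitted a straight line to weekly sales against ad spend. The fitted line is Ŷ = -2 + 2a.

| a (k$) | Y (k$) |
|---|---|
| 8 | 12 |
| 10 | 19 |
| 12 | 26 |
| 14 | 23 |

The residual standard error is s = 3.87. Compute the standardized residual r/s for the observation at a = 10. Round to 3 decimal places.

0.258

Ŷ = -2 + 2·10 = 18
r = 19 − 18 = 1
r/s = 1 / 3.87 = 0.258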